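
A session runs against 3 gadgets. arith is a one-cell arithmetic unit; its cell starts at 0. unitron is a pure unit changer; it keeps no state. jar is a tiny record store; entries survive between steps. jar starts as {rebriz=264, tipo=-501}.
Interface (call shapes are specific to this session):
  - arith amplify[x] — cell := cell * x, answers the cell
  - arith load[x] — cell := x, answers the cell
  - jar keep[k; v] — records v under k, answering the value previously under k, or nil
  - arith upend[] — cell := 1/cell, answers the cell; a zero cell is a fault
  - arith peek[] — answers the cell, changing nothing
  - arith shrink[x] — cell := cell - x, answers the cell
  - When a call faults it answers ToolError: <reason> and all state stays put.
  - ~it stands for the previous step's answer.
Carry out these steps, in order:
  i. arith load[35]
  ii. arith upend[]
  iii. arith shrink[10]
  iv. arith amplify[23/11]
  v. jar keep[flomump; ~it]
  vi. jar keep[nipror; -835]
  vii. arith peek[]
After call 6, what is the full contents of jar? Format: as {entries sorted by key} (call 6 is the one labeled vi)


==> arith load(35)
<== 35
==> arith upend()
<== 1/35
==> arith shrink(10)
<== -349/35
==> arith amplify(23/11)
<== -8027/385
==> jar keep(flomump, ~it)
<== nil
==> jar keep(nipror, -835)
<== nil
==> arith peek()
<== -8027/385

Answer: {flomump=-8027/385, nipror=-835, rebriz=264, tipo=-501}


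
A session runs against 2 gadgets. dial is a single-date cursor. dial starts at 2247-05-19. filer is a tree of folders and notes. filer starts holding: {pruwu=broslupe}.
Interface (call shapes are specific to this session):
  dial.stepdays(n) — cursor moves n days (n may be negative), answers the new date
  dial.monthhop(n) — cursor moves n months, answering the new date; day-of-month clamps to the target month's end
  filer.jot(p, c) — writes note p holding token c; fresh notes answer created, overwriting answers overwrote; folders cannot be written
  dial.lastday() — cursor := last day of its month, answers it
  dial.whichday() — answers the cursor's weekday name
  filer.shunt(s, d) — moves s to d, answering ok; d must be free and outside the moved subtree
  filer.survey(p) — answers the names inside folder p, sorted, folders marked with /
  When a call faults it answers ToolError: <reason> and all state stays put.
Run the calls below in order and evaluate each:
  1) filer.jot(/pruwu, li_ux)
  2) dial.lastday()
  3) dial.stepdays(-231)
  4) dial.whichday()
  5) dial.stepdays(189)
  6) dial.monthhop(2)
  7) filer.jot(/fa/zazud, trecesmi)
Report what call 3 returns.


Answer: 2246-10-12

Derivation:
~$ filer.jot p→/pruwu c→li_ux
  overwrote
~$ dial.lastday
  2247-05-31
~$ dial.stepdays n→-231
  2246-10-12
~$ dial.whichday
  Monday
~$ dial.stepdays n→189
  2247-04-19
~$ dial.monthhop n→2
  2247-06-19
~$ filer.jot p→/fa/zazud c→trecesmi
  ToolError: no parent


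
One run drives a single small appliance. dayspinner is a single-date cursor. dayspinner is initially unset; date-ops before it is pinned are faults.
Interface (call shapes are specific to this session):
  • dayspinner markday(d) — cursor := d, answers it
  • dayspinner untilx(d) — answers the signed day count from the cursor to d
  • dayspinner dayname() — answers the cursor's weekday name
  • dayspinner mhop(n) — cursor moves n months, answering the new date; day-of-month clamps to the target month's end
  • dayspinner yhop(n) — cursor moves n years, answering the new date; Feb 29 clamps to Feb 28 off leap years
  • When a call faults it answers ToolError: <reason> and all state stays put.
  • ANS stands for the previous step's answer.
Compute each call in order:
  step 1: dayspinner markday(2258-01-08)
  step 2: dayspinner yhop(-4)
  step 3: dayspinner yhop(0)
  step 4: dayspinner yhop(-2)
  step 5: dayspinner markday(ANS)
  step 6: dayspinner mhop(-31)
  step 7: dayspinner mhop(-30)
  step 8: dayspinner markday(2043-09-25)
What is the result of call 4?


→ dayspinner markday(d=2258-01-08)
← 2258-01-08
→ dayspinner yhop(n=-4)
← 2254-01-08
→ dayspinner yhop(n=0)
← 2254-01-08
→ dayspinner yhop(n=-2)
← 2252-01-08
→ dayspinner markday(d=ANS)
← 2252-01-08
→ dayspinner mhop(n=-31)
← 2249-06-08
→ dayspinner mhop(n=-30)
← 2246-12-08
→ dayspinner markday(d=2043-09-25)
← 2043-09-25

Answer: 2252-01-08


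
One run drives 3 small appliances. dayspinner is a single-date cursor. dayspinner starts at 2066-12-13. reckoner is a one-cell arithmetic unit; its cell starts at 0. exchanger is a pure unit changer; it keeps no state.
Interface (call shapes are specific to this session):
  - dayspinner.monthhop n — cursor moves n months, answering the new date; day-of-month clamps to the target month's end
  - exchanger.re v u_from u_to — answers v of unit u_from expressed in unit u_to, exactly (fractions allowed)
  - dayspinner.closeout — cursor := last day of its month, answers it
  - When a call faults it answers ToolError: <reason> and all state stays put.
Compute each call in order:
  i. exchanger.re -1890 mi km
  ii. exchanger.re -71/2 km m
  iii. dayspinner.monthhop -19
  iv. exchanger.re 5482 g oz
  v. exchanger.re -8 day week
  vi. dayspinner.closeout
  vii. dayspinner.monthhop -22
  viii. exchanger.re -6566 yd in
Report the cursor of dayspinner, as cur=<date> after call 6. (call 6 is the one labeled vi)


Answer: cur=2065-05-31

Derivation:
CALL exchanger.re[-1890; mi; km]
RET  -9505188/3125
CALL exchanger.re[-71/2; km; m]
RET  -35500
CALL dayspinner.monthhop[-19]
RET  2065-05-13
CALL exchanger.re[5482; g; oz]
RET  8771200000/45359237
CALL exchanger.re[-8; day; week]
RET  -8/7
CALL dayspinner.closeout[]
RET  2065-05-31
CALL dayspinner.monthhop[-22]
RET  2063-07-31
CALL exchanger.re[-6566; yd; in]
RET  -236376


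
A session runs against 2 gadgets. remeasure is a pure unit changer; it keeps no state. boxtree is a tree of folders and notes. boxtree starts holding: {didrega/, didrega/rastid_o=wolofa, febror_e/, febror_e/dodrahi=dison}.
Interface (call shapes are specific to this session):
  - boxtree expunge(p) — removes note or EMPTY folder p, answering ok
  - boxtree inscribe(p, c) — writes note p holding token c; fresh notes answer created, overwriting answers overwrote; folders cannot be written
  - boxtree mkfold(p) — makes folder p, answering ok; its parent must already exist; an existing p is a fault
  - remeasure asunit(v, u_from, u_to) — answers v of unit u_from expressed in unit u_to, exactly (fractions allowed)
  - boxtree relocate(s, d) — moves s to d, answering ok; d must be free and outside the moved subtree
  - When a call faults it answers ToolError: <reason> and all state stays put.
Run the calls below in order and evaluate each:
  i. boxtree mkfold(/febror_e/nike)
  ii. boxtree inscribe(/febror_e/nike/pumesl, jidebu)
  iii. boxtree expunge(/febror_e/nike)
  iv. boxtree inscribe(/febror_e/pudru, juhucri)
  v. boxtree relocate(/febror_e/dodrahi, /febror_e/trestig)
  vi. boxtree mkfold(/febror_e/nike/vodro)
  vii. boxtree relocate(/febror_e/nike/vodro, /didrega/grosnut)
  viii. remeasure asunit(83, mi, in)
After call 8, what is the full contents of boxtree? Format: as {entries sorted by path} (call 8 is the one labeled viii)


-- 1. boxtree mkfold(/febror_e/nike) -> ok
-- 2. boxtree inscribe(/febror_e/nike/pumesl, jidebu) -> created
-- 3. boxtree expunge(/febror_e/nike) -> ToolError: not empty
-- 4. boxtree inscribe(/febror_e/pudru, juhucri) -> created
-- 5. boxtree relocate(/febror_e/dodrahi, /febror_e/trestig) -> ok
-- 6. boxtree mkfold(/febror_e/nike/vodro) -> ok
-- 7. boxtree relocate(/febror_e/nike/vodro, /didrega/grosnut) -> ok
-- 8. remeasure asunit(83, mi, in) -> 5258880

Answer: {didrega/, didrega/grosnut/, didrega/rastid_o=wolofa, febror_e/, febror_e/nike/, febror_e/nike/pumesl=jidebu, febror_e/pudru=juhucri, febror_e/trestig=dison}


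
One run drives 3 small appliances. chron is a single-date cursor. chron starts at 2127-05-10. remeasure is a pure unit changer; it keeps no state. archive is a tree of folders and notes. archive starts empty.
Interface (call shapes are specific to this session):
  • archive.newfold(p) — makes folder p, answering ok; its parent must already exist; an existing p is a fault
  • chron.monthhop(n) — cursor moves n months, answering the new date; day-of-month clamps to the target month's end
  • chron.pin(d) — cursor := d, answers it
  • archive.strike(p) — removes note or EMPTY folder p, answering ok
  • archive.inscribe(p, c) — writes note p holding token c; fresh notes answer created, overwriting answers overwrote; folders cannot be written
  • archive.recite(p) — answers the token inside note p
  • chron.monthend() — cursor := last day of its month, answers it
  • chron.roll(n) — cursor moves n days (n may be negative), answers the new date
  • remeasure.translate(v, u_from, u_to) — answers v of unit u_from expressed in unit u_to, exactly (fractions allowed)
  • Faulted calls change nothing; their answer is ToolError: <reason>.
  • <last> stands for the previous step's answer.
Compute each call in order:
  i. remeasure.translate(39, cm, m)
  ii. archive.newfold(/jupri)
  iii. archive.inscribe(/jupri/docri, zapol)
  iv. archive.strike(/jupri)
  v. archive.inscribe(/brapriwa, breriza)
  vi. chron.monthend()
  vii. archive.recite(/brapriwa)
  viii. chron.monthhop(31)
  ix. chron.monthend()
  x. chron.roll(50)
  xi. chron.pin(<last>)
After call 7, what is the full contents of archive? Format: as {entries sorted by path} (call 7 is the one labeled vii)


>> remeasure.translate(v='39', u_from='cm', u_to='m')
<< 39/100
>> archive.newfold(p='/jupri')
<< ok
>> archive.inscribe(p='/jupri/docri', c='zapol')
<< created
>> archive.strike(p='/jupri')
<< ToolError: not empty
>> archive.inscribe(p='/brapriwa', c='breriza')
<< created
>> chron.monthend()
<< 2127-05-31
>> archive.recite(p='/brapriwa')
<< breriza
>> chron.monthhop(n='31')
<< 2129-12-31
>> chron.monthend()
<< 2129-12-31
>> chron.roll(n='50')
<< 2130-02-19
>> chron.pin(d='<last>')
<< 2130-02-19

Answer: {brapriwa=breriza, jupri/, jupri/docri=zapol}


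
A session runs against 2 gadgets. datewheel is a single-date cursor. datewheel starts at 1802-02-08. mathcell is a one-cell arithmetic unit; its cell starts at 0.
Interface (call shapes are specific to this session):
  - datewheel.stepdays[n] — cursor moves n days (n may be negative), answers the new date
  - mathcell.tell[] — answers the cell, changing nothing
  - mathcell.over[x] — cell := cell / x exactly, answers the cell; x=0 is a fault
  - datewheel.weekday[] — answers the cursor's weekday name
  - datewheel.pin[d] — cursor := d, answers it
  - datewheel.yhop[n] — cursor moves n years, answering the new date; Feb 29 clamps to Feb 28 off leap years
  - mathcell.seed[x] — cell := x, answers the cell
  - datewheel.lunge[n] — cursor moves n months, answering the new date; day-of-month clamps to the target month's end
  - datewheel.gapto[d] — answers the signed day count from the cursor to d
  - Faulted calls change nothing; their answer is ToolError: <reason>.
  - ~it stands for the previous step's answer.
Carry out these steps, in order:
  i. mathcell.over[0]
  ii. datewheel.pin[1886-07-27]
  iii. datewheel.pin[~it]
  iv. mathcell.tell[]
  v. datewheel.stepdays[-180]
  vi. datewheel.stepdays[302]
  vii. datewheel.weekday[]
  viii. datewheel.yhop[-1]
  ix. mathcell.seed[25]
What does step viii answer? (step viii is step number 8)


Answer: 1885-11-26

Derivation:
Do: mathcell.over[x=0]
See: ToolError: division by zero
Do: datewheel.pin[d=1886-07-27]
See: 1886-07-27
Do: datewheel.pin[d=~it]
See: 1886-07-27
Do: mathcell.tell[]
See: 0
Do: datewheel.stepdays[n=-180]
See: 1886-01-28
Do: datewheel.stepdays[n=302]
See: 1886-11-26
Do: datewheel.weekday[]
See: Friday
Do: datewheel.yhop[n=-1]
See: 1885-11-26
Do: mathcell.seed[x=25]
See: 25


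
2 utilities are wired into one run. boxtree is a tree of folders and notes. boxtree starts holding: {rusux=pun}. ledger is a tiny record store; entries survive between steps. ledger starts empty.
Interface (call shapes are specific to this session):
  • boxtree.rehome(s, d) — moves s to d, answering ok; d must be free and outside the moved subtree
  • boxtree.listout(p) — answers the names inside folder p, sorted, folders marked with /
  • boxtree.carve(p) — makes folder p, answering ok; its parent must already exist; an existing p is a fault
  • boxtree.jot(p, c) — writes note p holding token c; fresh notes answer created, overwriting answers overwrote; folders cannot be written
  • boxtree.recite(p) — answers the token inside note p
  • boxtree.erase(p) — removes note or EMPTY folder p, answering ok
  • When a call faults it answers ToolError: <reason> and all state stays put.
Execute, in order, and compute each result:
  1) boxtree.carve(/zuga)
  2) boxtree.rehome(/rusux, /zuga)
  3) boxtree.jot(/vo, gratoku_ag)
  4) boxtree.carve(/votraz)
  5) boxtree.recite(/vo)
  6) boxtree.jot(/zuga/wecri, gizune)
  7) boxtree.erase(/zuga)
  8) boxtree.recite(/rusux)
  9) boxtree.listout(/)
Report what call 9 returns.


% boxtree.carve p→/zuga
[out] ok
% boxtree.rehome s→/rusux d→/zuga
[out] ToolError: exists
% boxtree.jot p→/vo c→gratoku_ag
[out] created
% boxtree.carve p→/votraz
[out] ok
% boxtree.recite p→/vo
[out] gratoku_ag
% boxtree.jot p→/zuga/wecri c→gizune
[out] created
% boxtree.erase p→/zuga
[out] ToolError: not empty
% boxtree.recite p→/rusux
[out] pun
% boxtree.listout p→/
[out] [rusux, vo, votraz/, zuga/]

Answer: [rusux, vo, votraz/, zuga/]


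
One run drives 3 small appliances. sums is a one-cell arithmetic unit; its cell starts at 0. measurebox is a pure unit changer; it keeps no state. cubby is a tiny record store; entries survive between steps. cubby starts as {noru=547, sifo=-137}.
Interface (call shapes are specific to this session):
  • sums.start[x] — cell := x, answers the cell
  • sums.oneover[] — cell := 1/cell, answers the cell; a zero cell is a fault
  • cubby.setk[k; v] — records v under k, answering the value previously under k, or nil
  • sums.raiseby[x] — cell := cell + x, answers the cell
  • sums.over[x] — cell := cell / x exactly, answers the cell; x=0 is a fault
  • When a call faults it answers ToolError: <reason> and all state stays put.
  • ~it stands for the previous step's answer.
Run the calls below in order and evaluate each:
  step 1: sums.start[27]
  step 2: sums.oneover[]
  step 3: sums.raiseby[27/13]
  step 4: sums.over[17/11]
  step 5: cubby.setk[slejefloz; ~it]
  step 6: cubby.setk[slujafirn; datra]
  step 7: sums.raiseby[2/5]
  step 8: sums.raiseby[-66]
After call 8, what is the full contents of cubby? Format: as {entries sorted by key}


> sums.start x='27'
= 27
> sums.oneover
= 1/27
> sums.raiseby x='27/13'
= 742/351
> sums.over x='17/11'
= 8162/5967
> cubby.setk k='slejefloz' v='~it'
= nil
> cubby.setk k='slujafirn' v='datra'
= nil
> sums.raiseby x='2/5'
= 52744/29835
> sums.raiseby x='-66'
= -1916366/29835

Answer: {noru=547, sifo=-137, slejefloz=8162/5967, slujafirn=datra}


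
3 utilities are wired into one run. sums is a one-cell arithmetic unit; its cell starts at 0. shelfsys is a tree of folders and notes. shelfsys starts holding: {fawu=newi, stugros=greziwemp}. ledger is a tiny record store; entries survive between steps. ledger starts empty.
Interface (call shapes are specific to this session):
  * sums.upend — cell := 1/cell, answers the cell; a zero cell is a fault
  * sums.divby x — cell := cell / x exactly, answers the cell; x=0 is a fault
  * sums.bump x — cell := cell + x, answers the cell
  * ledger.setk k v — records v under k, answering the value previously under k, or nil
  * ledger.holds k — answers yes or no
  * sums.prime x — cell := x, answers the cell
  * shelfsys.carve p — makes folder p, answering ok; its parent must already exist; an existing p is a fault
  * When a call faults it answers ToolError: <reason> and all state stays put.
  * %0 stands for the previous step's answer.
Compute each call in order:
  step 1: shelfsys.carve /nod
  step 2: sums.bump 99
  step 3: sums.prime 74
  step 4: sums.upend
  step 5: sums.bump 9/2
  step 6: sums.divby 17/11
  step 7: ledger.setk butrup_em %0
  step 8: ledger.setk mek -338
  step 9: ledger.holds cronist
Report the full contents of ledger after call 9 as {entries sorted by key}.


Answer: {butrup_em=1837/629, mek=-338}

Derivation:
I use carve passing p='/nod', yielding ok.
I call bump passing x='99', and get 99.
I invoke prime passing x='74': 74.
I use upend(), giving 1/74.
I use bump passing x='9/2', and observe 167/37.
I run divby passing x='17/11', and observe 1837/629.
Now I run setk passing k='butrup_em', v='%0', which returns nil.
I use setk passing k='mek', v='-338', and observe nil.
Using holds passing k='cronist', yielding no.


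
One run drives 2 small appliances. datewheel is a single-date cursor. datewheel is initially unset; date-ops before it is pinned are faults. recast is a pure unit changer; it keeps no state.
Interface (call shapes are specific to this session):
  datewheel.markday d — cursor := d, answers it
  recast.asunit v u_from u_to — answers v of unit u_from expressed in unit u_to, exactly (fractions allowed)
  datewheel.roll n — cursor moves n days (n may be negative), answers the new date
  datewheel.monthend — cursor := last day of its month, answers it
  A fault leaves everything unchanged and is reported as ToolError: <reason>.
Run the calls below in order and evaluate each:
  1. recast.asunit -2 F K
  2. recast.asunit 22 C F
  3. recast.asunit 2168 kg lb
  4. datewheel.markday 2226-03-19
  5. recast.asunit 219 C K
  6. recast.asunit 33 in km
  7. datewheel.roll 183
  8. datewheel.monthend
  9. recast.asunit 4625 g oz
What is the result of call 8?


>>> asunit v=-2 u_from=F u_to=K
= 45767/180
>>> asunit v=22 u_from=C u_to=F
= 358/5
>>> asunit v=2168 u_from=kg u_to=lb
= 216800000000/45359237
>>> markday d=2226-03-19
= 2226-03-19
>>> asunit v=219 u_from=C u_to=K
= 9843/20
>>> asunit v=33 u_from=in u_to=km
= 4191/5000000
>>> roll n=183
= 2226-09-18
>>> monthend
= 2226-09-30
>>> asunit v=4625 u_from=g u_to=oz
= 7400000000/45359237

Answer: 2226-09-30


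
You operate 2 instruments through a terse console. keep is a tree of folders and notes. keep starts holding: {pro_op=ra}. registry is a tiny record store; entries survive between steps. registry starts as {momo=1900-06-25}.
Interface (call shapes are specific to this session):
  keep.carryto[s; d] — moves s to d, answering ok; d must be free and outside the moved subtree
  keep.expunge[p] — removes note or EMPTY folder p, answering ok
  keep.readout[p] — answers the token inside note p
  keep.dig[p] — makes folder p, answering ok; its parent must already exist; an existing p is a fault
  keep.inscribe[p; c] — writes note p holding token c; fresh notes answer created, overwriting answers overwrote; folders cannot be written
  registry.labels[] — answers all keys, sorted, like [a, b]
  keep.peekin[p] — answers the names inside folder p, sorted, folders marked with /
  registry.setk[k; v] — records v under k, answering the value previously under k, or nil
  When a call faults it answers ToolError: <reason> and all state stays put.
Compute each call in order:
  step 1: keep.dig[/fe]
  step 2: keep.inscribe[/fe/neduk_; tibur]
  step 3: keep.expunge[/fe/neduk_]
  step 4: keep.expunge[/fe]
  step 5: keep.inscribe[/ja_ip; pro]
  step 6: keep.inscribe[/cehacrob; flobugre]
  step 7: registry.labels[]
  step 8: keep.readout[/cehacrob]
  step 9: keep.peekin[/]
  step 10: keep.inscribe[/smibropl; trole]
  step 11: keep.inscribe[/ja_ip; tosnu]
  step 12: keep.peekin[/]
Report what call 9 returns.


Answer: [cehacrob, ja_ip, pro_op]

Derivation:
-- keep.dig(/fe) => ok
-- keep.inscribe(/fe/neduk_, tibur) => created
-- keep.expunge(/fe/neduk_) => ok
-- keep.expunge(/fe) => ok
-- keep.inscribe(/ja_ip, pro) => created
-- keep.inscribe(/cehacrob, flobugre) => created
-- registry.labels() => [momo]
-- keep.readout(/cehacrob) => flobugre
-- keep.peekin(/) => [cehacrob, ja_ip, pro_op]
-- keep.inscribe(/smibropl, trole) => created
-- keep.inscribe(/ja_ip, tosnu) => overwrote
-- keep.peekin(/) => [cehacrob, ja_ip, pro_op, smibropl]


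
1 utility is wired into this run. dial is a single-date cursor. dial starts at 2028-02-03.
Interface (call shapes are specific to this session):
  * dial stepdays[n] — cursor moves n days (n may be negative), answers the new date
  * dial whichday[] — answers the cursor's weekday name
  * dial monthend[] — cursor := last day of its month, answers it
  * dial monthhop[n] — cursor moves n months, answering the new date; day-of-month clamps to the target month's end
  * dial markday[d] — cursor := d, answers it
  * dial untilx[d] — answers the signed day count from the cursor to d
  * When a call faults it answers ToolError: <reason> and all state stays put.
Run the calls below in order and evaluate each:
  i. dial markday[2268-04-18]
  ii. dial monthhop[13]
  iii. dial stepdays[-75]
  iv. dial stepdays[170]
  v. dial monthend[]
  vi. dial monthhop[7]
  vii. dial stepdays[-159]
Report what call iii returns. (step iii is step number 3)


Answer: 2269-03-04

Derivation:
CALL dial markday[d→2268-04-18]
RET  2268-04-18
CALL dial monthhop[n→13]
RET  2269-05-18
CALL dial stepdays[n→-75]
RET  2269-03-04
CALL dial stepdays[n→170]
RET  2269-08-21
CALL dial monthend[]
RET  2269-08-31
CALL dial monthhop[n→7]
RET  2270-03-31
CALL dial stepdays[n→-159]
RET  2269-10-23


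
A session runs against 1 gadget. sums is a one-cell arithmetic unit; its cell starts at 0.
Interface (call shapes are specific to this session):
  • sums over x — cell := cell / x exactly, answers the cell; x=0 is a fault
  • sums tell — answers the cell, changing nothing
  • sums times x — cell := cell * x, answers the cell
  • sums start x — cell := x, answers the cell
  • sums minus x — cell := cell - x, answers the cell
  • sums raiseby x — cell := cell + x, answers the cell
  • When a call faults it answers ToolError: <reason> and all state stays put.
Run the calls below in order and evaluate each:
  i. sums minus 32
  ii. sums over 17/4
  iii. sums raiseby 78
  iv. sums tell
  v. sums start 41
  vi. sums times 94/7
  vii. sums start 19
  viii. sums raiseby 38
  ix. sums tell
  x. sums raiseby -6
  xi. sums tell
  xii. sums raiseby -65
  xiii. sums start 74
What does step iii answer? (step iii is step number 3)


I use sums minus passing 32, yielding -32.
Next I call sums over passing 17/4: -128/17.
Invoking sums raiseby passing 78, and see 1198/17.
I run sums tell, and observe 1198/17.
Invoking sums start passing 41, — result: 41.
Invoking sums times passing 94/7, yielding 3854/7.
Using sums start passing 19, giving 19.
I try sums raiseby passing 38, and observe 57.
I run sums tell(), and get 57.
Invoking sums raiseby passing -6, giving 51.
Using sums tell, and see 51.
Now I run sums raiseby passing -65, giving -14.
Invoking sums start passing 74, yielding 74.

Answer: 1198/17


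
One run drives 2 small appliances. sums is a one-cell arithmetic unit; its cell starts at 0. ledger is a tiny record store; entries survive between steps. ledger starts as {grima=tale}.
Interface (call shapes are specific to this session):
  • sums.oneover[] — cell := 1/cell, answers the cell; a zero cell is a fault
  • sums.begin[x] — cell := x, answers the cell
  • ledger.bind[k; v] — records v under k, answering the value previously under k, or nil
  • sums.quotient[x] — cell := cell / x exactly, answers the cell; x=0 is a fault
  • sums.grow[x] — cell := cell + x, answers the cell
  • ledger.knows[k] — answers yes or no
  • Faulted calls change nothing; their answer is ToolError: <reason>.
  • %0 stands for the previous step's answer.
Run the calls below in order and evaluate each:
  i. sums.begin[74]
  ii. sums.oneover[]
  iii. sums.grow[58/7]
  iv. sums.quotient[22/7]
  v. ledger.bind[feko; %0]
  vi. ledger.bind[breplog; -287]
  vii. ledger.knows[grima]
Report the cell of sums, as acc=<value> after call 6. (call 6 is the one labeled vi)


Answer: acc=4299/1628

Derivation:
% begin(x: 74) => 74
% oneover() => 1/74
% grow(x: 58/7) => 4299/518
% quotient(x: 22/7) => 4299/1628
% bind(k: feko, v: %0) => nil
% bind(k: breplog, v: -287) => nil
% knows(k: grima) => yes


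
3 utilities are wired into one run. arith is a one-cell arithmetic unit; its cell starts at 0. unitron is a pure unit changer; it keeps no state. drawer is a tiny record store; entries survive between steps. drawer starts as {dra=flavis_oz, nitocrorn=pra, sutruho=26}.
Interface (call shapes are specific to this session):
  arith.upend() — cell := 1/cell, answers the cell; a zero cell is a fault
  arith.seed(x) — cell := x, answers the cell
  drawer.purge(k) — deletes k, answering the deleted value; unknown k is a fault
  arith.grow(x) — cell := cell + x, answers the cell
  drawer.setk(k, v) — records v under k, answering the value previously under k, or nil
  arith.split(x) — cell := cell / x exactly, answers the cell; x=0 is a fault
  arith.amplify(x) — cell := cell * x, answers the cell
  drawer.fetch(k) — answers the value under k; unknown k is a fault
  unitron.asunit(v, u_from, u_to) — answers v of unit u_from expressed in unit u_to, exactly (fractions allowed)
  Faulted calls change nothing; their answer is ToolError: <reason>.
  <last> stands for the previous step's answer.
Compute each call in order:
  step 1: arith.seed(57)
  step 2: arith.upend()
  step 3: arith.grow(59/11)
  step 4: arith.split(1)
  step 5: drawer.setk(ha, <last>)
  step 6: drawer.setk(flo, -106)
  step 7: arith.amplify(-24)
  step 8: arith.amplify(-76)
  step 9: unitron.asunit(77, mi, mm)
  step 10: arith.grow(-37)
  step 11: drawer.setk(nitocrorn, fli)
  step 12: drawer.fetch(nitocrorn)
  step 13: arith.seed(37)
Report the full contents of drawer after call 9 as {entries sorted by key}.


Answer: {dra=flavis_oz, flo=-106, ha=3374/627, nitocrorn=pra, sutruho=26}

Derivation:
Step: seed[x: 57]
Result: 57
Step: upend[]
Result: 1/57
Step: grow[x: 59/11]
Result: 3374/627
Step: split[x: 1]
Result: 3374/627
Step: setk[k: ha; v: <last>]
Result: nil
Step: setk[k: flo; v: -106]
Result: nil
Step: amplify[x: -24]
Result: -26992/209
Step: amplify[x: -76]
Result: 107968/11
Step: asunit[v: 77; u_from: mi; u_to: mm]
Result: 123919488
Step: grow[x: -37]
Result: 107561/11
Step: setk[k: nitocrorn; v: fli]
Result: pra
Step: fetch[k: nitocrorn]
Result: fli
Step: seed[x: 37]
Result: 37


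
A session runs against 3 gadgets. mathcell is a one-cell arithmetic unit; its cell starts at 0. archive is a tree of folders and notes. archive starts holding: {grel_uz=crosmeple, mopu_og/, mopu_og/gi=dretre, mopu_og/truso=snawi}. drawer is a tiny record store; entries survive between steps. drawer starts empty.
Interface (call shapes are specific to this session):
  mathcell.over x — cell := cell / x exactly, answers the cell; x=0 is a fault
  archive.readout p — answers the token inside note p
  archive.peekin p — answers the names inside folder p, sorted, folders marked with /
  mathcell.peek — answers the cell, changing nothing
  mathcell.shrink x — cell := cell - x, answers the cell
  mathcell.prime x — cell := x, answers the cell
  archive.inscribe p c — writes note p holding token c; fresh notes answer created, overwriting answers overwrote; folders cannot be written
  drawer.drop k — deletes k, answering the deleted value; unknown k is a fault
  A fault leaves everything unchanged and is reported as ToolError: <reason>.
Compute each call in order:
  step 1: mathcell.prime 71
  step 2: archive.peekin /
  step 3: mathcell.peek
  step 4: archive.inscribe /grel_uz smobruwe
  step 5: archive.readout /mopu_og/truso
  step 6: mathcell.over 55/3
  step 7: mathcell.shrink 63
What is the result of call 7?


Answer: -3252/55

Derivation:
>> mathcell.prime(71)
<< 71
>> archive.peekin(/)
<< [grel_uz, mopu_og/]
>> mathcell.peek()
<< 71
>> archive.inscribe(/grel_uz, smobruwe)
<< overwrote
>> archive.readout(/mopu_og/truso)
<< snawi
>> mathcell.over(55/3)
<< 213/55
>> mathcell.shrink(63)
<< -3252/55


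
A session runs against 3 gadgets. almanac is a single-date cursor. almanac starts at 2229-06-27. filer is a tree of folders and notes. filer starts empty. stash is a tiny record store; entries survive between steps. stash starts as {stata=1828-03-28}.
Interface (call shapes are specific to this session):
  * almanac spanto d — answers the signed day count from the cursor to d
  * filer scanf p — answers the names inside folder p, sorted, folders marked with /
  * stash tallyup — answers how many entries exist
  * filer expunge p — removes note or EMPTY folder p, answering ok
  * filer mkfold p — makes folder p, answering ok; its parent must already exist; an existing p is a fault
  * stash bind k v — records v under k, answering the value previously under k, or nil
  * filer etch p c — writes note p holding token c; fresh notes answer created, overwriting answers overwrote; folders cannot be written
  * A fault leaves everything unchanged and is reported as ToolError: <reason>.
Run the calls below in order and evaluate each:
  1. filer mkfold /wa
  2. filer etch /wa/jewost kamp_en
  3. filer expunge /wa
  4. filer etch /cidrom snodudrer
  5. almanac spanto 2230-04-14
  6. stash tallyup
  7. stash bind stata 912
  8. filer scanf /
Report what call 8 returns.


Answer: [cidrom, wa/]

Derivation:
→ filer mkfold(p: /wa)
← ok
→ filer etch(p: /wa/jewost, c: kamp_en)
← created
→ filer expunge(p: /wa)
← ToolError: not empty
→ filer etch(p: /cidrom, c: snodudrer)
← created
→ almanac spanto(d: 2230-04-14)
← 291
→ stash tallyup()
← 1
→ stash bind(k: stata, v: 912)
← 1828-03-28
→ filer scanf(p: /)
← [cidrom, wa/]


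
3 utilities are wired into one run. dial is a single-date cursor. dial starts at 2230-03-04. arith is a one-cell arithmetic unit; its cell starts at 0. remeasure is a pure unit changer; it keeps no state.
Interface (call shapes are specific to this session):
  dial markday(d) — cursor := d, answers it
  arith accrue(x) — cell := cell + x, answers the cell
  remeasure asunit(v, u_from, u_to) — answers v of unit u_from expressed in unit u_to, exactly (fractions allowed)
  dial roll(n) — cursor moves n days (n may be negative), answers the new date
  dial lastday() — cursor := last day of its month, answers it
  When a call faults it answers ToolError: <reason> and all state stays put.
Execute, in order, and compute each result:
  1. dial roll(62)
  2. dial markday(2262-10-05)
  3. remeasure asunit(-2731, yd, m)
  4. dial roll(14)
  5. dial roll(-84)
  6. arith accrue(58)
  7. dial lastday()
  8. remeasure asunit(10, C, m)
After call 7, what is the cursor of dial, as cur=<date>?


Answer: cur=2262-07-31

Derivation:
-> dial roll(n: 62)
<- 2230-05-05
-> dial markday(d: 2262-10-05)
<- 2262-10-05
-> remeasure asunit(v: -2731, u_from: yd, u_to: m)
<- -3121533/1250
-> dial roll(n: 14)
<- 2262-10-19
-> dial roll(n: -84)
<- 2262-07-27
-> arith accrue(x: 58)
<- 58
-> dial lastday()
<- 2262-07-31
-> remeasure asunit(v: 10, u_from: C, u_to: m)
<- ToolError: incompatible units


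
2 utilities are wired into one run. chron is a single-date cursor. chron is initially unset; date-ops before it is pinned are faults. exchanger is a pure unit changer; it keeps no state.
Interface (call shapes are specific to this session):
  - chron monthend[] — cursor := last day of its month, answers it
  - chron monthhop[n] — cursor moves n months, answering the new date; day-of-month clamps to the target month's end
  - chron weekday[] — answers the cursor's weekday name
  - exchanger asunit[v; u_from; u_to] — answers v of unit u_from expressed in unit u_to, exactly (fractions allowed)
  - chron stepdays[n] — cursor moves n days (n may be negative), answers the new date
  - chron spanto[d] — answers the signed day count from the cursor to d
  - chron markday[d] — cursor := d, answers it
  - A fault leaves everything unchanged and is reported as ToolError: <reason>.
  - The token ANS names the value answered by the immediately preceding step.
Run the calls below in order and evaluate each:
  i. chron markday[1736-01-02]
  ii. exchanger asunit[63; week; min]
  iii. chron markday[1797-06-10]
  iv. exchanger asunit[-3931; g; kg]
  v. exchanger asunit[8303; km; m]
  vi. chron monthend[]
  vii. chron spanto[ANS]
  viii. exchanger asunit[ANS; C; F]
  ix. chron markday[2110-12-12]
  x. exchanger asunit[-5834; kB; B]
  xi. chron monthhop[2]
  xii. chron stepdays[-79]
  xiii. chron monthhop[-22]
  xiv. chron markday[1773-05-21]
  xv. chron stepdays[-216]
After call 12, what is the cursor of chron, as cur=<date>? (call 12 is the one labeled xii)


Answer: cur=2110-11-25

Derivation:
// chron markday(d: 1736-01-02) == 1736-01-02
// exchanger asunit(v: 63, u_from: week, u_to: min) == 635040
// chron markday(d: 1797-06-10) == 1797-06-10
// exchanger asunit(v: -3931, u_from: g, u_to: kg) == -3931/1000
// exchanger asunit(v: 8303, u_from: km, u_to: m) == 8303000
// chron monthend() == 1797-06-30
// chron spanto(d: ANS) == 0
// exchanger asunit(v: ANS, u_from: C, u_to: F) == 32
// chron markday(d: 2110-12-12) == 2110-12-12
// exchanger asunit(v: -5834, u_from: kB, u_to: B) == -5834000
// chron monthhop(n: 2) == 2111-02-12
// chron stepdays(n: -79) == 2110-11-25
// chron monthhop(n: -22) == 2109-01-25
// chron markday(d: 1773-05-21) == 1773-05-21
// chron stepdays(n: -216) == 1772-10-17


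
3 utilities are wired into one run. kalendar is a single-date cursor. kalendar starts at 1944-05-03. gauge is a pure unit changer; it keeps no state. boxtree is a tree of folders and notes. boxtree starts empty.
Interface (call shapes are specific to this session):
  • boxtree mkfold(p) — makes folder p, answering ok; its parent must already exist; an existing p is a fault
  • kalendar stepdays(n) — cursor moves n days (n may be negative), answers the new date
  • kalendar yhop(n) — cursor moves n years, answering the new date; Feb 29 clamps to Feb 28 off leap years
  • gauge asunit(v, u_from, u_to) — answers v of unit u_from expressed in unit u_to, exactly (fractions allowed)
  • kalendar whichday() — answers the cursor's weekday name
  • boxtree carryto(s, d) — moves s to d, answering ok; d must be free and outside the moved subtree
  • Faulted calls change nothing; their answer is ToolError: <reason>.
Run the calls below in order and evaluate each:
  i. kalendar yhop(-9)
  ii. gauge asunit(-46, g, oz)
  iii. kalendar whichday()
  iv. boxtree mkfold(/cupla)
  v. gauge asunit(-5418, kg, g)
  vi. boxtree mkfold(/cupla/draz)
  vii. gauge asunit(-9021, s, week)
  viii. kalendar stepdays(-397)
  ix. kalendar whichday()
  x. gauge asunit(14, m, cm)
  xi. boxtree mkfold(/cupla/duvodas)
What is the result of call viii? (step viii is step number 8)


CALL kalendar yhop[-9]
RET  1935-05-03
CALL gauge asunit[-46; g; oz]
RET  -73600000/45359237
CALL kalendar whichday[]
RET  Friday
CALL boxtree mkfold[/cupla]
RET  ok
CALL gauge asunit[-5418; kg; g]
RET  -5418000
CALL boxtree mkfold[/cupla/draz]
RET  ok
CALL gauge asunit[-9021; s; week]
RET  -3007/201600
CALL kalendar stepdays[-397]
RET  1934-04-01
CALL kalendar whichday[]
RET  Sunday
CALL gauge asunit[14; m; cm]
RET  1400
CALL boxtree mkfold[/cupla/duvodas]
RET  ok

Answer: 1934-04-01


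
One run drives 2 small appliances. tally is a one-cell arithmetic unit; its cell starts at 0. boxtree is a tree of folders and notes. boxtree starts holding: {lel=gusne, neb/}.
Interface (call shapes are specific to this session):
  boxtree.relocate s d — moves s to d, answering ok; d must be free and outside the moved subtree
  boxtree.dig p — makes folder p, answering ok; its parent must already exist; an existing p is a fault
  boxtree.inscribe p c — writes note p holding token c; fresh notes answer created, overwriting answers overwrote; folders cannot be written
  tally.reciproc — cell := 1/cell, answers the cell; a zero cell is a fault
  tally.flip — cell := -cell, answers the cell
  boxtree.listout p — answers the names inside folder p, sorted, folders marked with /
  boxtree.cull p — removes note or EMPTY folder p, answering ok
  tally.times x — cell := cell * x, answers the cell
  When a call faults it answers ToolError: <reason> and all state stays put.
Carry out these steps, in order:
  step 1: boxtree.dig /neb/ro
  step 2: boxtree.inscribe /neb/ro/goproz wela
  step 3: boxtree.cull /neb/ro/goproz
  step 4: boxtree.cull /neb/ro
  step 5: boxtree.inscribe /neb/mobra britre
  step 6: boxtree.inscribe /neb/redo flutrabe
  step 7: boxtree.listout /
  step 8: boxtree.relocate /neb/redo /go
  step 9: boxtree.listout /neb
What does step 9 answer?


Answer: [mobra]

Derivation:
> boxtree.dig p→/neb/ro
[out] ok
> boxtree.inscribe p→/neb/ro/goproz c→wela
[out] created
> boxtree.cull p→/neb/ro/goproz
[out] ok
> boxtree.cull p→/neb/ro
[out] ok
> boxtree.inscribe p→/neb/mobra c→britre
[out] created
> boxtree.inscribe p→/neb/redo c→flutrabe
[out] created
> boxtree.listout p→/
[out] [lel, neb/]
> boxtree.relocate s→/neb/redo d→/go
[out] ok
> boxtree.listout p→/neb
[out] [mobra]


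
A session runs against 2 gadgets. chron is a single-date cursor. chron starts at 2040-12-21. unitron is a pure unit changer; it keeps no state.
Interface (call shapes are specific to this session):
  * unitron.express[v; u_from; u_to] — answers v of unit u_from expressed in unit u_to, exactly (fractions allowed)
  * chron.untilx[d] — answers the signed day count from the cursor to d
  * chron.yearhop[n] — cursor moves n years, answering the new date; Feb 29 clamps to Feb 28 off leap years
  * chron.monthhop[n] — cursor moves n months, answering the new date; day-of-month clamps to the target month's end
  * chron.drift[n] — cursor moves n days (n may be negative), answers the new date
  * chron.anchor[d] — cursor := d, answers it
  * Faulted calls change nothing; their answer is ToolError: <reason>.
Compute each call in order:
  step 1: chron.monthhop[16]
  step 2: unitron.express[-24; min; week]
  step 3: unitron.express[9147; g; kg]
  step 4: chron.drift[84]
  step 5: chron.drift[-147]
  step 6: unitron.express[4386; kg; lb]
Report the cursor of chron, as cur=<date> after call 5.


Answer: cur=2042-02-17

Derivation:
$ monthhop n: 16
  2042-04-21
$ express v: -24 u_from: min u_to: week
  -1/420
$ express v: 9147 u_from: g u_to: kg
  9147/1000
$ drift n: 84
  2042-07-14
$ drift n: -147
  2042-02-17
$ express v: 4386 u_from: kg u_to: lb
  438600000000/45359237


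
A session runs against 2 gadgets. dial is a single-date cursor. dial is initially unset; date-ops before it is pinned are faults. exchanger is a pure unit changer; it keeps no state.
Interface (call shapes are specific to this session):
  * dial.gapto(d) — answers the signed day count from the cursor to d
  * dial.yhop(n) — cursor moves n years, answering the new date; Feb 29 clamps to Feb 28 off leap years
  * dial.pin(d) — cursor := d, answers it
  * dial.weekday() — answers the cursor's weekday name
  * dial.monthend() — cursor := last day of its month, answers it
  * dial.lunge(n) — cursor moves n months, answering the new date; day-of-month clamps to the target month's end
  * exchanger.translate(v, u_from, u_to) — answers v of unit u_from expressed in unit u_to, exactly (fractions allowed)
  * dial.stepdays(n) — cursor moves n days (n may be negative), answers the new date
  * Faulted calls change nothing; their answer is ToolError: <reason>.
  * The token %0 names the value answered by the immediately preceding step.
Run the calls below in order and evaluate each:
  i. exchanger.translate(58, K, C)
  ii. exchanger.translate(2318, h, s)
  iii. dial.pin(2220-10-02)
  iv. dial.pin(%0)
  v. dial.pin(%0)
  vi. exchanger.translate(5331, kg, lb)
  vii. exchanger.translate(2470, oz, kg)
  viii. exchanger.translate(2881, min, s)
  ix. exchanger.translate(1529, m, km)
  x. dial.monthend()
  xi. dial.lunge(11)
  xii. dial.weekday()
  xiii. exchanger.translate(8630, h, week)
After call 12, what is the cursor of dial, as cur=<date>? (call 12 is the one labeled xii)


-- 1. exchanger.translate(v=58, u_from=K, u_to=C) ~> -4303/20
-- 2. exchanger.translate(v=2318, u_from=h, u_to=s) ~> 8344800
-- 3. dial.pin(d=2220-10-02) ~> 2220-10-02
-- 4. dial.pin(d=%0) ~> 2220-10-02
-- 5. dial.pin(d=%0) ~> 2220-10-02
-- 6. exchanger.translate(v=5331, u_from=kg, u_to=lb) ~> 533100000000/45359237
-- 7. exchanger.translate(v=2470, u_from=oz, u_to=kg) ~> 11203731539/160000000
-- 8. exchanger.translate(v=2881, u_from=min, u_to=s) ~> 172860
-- 9. exchanger.translate(v=1529, u_from=m, u_to=km) ~> 1529/1000
-- 10. dial.monthend() ~> 2220-10-31
-- 11. dial.lunge(n=11) ~> 2221-09-30
-- 12. dial.weekday() ~> Sunday
-- 13. exchanger.translate(v=8630, u_from=h, u_to=week) ~> 4315/84

Answer: cur=2221-09-30
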